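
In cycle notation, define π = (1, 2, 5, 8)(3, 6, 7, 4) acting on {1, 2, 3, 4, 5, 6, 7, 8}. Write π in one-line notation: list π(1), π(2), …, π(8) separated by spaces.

Reading each image from the cycles: 1↦2, 2↦5, 3↦6, 4↦3, 5↦8, 6↦7, 7↦4, 8↦1.
Listing these in domain order gives 2 5 6 3 8 7 4 1.

2 5 6 3 8 7 4 1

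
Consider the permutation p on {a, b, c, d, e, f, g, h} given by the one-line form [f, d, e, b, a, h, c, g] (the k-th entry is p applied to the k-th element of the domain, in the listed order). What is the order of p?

The disjoint-cycle form of p has cycle lengths 6, 2.
Since disjoint cycles commute, ord(p) = lcm(6, 2) = 6.

6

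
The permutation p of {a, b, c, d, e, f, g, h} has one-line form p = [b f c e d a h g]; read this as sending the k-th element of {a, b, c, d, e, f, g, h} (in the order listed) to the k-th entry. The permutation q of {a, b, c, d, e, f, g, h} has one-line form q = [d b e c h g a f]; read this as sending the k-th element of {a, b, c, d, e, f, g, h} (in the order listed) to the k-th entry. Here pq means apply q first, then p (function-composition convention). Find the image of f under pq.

q(f) = g, then p(g) = h; composing gives (pq)(f) = h.

h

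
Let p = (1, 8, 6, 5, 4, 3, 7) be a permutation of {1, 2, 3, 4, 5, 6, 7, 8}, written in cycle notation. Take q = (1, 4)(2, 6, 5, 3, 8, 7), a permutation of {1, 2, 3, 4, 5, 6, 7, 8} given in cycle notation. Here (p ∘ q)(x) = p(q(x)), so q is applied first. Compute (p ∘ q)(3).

q(3) = 8, then p(8) = 6; composing gives (p ∘ q)(3) = 6.

6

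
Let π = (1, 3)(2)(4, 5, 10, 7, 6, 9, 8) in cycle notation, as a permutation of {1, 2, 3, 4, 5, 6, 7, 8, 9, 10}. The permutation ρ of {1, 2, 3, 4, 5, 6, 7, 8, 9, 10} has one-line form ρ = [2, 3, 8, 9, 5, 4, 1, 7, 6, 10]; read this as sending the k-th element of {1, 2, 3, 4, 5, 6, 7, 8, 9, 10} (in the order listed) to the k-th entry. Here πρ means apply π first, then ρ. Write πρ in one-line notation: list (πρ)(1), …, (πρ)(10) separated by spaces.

8 3 2 5 10 6 4 9 7 1

Chase each element through π then ρ: 1 → 3 → 8; 2 → 2 → 3; 3 → 1 → 2; 4 → 5 → 5; 5 → 10 → 10; 6 → 9 → 6; 7 → 6 → 4; 8 → 4 → 9; 9 → 8 → 7; 10 → 7 → 1.
So πρ in one-line form is 8 3 2 5 10 6 4 9 7 1.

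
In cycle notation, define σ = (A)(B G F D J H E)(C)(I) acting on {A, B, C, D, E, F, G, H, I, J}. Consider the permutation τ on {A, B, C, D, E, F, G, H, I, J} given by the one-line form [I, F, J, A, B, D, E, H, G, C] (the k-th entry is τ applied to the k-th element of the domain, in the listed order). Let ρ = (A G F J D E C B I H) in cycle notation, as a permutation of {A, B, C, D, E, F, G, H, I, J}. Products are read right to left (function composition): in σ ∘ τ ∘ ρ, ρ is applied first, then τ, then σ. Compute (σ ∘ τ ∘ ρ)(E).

Chase E: ρ(E) = C; τ(C) = J; σ(J) = H. Hence (σ ∘ τ ∘ ρ)(E) = H.

H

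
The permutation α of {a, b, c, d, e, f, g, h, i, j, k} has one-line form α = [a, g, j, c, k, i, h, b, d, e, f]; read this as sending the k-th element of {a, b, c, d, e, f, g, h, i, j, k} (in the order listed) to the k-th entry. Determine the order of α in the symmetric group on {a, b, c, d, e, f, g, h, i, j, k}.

The disjoint-cycle form of α has cycle lengths 7, 3, 1.
Since disjoint cycles commute, ord(α) = lcm(7, 3) = 21.

21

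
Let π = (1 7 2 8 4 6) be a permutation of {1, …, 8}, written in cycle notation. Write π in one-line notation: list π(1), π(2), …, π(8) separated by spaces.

7 8 3 6 5 1 2 4

Image by image: 1→7, 2→8, 3→3, 4→6, 5→5, 6→1, 7→2, 8→4.
So the one-line form is 7 8 3 6 5 1 2 4.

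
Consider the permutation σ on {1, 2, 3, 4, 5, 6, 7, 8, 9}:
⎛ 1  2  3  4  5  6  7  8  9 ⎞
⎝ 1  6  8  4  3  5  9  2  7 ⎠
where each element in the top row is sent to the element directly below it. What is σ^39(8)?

Tracing 8 → 2 → … returns to 8 after 5 steps, so 8 lies in a 5-cycle (2, 6, 5, 3, 8).
On a 5-cycle, σ^5 is the identity, so σ^39 = σ^4 there (39 ≡ 4 mod 5).
Stepping 4 places around the cycle: 8 → 2 → 6 → 5 → 3.

3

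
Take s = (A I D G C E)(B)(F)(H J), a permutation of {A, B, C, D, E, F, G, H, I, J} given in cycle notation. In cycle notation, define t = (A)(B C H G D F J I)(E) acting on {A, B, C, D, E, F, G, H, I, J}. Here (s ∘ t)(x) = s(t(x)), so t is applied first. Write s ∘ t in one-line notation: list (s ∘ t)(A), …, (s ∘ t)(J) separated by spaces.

For each element, apply t then s: A → A → I; B → C → E; C → H → J; D → F → F; E → E → A; F → J → H; G → D → G; H → G → C; I → B → B; J → I → D.
So s ∘ t in one-line form is I E J F A H G C B D.

I E J F A H G C B D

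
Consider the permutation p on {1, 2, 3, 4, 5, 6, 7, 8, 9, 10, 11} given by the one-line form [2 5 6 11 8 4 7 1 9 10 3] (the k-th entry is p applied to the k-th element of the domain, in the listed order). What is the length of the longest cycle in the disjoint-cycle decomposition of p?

4

Decomposing into disjoint cycles gives (1 2 5 8)(3 6 4 11); the longest has length 4.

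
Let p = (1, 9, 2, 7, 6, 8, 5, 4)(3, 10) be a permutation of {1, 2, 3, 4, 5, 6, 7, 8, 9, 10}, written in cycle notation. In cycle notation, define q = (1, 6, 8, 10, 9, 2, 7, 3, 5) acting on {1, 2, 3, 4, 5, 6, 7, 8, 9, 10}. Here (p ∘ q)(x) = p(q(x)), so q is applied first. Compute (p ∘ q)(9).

7

q(9) = 2, then p(2) = 7; composing gives (p ∘ q)(9) = 7.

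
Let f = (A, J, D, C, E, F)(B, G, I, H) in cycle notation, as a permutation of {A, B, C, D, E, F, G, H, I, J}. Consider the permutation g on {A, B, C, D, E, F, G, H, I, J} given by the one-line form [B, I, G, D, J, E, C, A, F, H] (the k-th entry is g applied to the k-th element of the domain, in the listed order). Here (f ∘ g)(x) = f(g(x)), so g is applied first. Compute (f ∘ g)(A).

G

g(A) = B, then f(B) = G; composing gives (f ∘ g)(A) = G.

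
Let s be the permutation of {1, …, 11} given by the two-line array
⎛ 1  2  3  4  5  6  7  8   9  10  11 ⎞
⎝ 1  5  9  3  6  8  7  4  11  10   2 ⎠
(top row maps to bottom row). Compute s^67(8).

Tracing 8 → 4 → … returns to 8 after 8 steps, so 8 lies in an 8-cycle (2, 5, 6, 8, 4, 3, 9, 11).
On an 8-cycle, s^8 is the identity, so s^67 = s^3 there (67 ≡ 3 mod 8).
Advancing 3 steps from 8: 8 → 4 → 3 → 9.

9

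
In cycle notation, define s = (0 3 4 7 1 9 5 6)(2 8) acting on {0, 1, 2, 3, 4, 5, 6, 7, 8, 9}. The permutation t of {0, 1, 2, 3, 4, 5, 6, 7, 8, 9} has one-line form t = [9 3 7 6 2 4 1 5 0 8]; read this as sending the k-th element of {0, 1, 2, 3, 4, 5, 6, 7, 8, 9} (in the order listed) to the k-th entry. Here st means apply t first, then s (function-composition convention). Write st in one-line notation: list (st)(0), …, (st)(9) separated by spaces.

Chase each element through t then s: 0 → 9 → 5; 1 → 3 → 4; 2 → 7 → 1; 3 → 6 → 0; 4 → 2 → 8; 5 → 4 → 7; 6 → 1 → 9; 7 → 5 → 6; 8 → 0 → 3; 9 → 8 → 2.
Collecting the images, st = [5 4 1 0 8 7 9 6 3 2].

5 4 1 0 8 7 9 6 3 2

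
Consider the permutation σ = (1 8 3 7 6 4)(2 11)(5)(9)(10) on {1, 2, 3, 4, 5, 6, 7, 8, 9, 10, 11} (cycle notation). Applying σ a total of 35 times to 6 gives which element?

7

6 lies in the 6-cycle (1 8 3 7 6 4).
Since the cycle has length 6, σ^35 acts on it the same as σ^5 (35 mod 6 = 5).
Stepping 5 places around the cycle: 6 → 4 → 1 → 8 → 3 → 7.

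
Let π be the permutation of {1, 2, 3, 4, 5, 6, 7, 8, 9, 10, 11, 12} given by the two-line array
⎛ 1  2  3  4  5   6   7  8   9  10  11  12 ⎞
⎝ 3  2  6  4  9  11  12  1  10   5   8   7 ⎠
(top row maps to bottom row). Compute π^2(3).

11

Tracing 3 → 6 → … returns to 3 after 5 steps, so 3 lies in a 5-cycle (1 3 6 11 8).
Advancing 2 steps from 3: 3 → 6 → 11.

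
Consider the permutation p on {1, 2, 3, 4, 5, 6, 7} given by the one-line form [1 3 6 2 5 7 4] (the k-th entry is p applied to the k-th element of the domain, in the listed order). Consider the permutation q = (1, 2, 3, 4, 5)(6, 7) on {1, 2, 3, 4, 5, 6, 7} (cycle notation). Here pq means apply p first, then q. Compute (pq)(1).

2

p(1) = 1, then q(1) = 2; composing gives (pq)(1) = 2.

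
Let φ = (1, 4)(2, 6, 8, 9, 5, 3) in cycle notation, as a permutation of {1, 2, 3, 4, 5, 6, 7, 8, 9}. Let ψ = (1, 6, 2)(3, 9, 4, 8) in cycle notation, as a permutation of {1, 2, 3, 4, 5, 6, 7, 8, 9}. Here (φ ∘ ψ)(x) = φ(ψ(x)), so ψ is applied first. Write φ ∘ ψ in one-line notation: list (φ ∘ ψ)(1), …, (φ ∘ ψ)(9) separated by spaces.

Chase each element through ψ then φ: 1 → 6 → 8; 2 → 1 → 4; 3 → 9 → 5; 4 → 8 → 9; 5 → 5 → 3; 6 → 2 → 6; 7 → 7 → 7; 8 → 3 → 2; 9 → 4 → 1.
Collecting the images, φ ∘ ψ = [8 4 5 9 3 6 7 2 1].

8 4 5 9 3 6 7 2 1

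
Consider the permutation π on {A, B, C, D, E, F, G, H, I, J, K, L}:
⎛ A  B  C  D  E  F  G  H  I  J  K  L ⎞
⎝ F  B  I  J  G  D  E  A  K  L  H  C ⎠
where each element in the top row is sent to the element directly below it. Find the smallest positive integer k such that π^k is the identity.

18

Writing π as disjoint cycles, the cycle lengths are 9, 2, 1.
The order of π is the least common multiple of its cycle lengths: lcm(9, 2) = 18.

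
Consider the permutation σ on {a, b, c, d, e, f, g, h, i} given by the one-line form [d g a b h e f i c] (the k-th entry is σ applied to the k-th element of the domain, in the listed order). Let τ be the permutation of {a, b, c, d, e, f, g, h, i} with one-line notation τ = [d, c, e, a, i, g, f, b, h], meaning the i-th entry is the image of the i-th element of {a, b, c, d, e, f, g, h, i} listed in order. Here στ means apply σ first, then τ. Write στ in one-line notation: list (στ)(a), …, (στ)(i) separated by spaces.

(στ)(x) = τ(σ(x)). Computing each image: τ(σ(a)) = τ(d) = a, τ(σ(b)) = τ(g) = f, τ(σ(c)) = τ(a) = d, τ(σ(d)) = τ(b) = c, τ(σ(e)) = τ(h) = b, τ(σ(f)) = τ(e) = i, τ(σ(g)) = τ(f) = g, τ(σ(h)) = τ(i) = h, τ(σ(i)) = τ(c) = e.
Hence στ = [a f d c b i g h e].

a f d c b i g h e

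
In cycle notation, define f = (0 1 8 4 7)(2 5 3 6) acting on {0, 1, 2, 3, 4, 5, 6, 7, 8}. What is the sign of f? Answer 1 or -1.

The cycle lengths are 5, 4.
A cycle is odd iff its length is even; f has 1 even-length cycle, so sgn(f) = (−1)^1 and f is odd.

-1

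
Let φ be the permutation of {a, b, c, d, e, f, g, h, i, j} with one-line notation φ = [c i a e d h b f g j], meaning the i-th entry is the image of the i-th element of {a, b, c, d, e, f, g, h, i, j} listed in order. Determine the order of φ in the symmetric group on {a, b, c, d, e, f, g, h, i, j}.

6

Decomposing into disjoint cycles gives cycle lengths 3, 2, 2, 2, 1.
The order of φ is the least common multiple of its cycle lengths: lcm(3, 2, 2, 2) = 6.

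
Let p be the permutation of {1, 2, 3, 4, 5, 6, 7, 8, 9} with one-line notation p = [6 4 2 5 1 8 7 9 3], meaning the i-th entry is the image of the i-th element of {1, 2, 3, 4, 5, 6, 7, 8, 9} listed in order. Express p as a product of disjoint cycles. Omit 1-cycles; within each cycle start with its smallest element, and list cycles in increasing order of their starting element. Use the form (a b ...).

(1 6 8 9 3 2 4 5)

From 1: 1 → 6 → 8 → 9 → 3 → 2 → 4 → 5 → 1, closing the cycle (1 6 8 9 3 2 4 5).
Repeating from the next unused element and collecting all non-trivial cycles gives (1 6 8 9 3 2 4 5).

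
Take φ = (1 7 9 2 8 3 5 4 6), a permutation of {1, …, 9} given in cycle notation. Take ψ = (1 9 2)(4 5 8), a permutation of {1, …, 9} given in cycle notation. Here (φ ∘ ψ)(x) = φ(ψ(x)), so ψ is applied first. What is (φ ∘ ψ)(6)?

First apply ψ: ψ(6) = 6, then φ(6) = 1. Thus (φ ∘ ψ)(6) = 1.

1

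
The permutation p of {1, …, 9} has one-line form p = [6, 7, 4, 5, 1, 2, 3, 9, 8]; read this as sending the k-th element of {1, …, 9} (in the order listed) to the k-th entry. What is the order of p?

The disjoint-cycle form of p has cycle lengths 7, 2.
Since disjoint cycles commute, ord(p) = lcm(7, 2) = 14.

14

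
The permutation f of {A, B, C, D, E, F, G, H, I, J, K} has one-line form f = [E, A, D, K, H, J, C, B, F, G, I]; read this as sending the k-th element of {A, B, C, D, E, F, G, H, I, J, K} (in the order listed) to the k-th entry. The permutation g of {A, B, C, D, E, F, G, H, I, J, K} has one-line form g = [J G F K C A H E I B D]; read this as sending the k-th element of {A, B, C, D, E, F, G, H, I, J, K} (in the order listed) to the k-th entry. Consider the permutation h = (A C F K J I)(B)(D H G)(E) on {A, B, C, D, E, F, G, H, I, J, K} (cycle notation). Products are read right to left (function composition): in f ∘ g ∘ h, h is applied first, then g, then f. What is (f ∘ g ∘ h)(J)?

F

Apply the permutations in order: h(J) = I, then g(I) = I, then f(I) = F. So (f ∘ g ∘ h)(J) = F.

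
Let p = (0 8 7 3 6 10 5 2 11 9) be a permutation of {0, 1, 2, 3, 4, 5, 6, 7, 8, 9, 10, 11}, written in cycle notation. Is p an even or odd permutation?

The cycle lengths are 10, 1, 1.
A cycle of length ℓ contributes ℓ−1 transpositions, so p is a product of 9 transpositions — odd.

odd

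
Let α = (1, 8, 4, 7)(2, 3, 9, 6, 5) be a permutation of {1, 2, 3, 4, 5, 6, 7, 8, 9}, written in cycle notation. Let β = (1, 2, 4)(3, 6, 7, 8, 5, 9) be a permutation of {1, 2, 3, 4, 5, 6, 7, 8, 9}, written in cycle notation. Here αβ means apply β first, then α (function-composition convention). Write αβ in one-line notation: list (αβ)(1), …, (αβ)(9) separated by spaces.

(αβ)(x) = α(β(x)). Computing each image: α(β(1)) = α(2) = 3, α(β(2)) = α(4) = 7, α(β(3)) = α(6) = 5, α(β(4)) = α(1) = 8, α(β(5)) = α(9) = 6, α(β(6)) = α(7) = 1, α(β(7)) = α(8) = 4, α(β(8)) = α(5) = 2, α(β(9)) = α(3) = 9.
Hence αβ = [3 7 5 8 6 1 4 2 9].

3 7 5 8 6 1 4 2 9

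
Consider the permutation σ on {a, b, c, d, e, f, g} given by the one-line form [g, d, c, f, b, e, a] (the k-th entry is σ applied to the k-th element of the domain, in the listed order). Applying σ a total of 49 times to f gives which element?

e

Tracing f → e → … returns to f after 4 steps, so f lies in a 4-cycle (b d f e).
Powers repeat with period 4 on this cycle, and 49 mod 4 = 1, so σ^49(f) = σ^1(f).
Stepping 1 place around the cycle: f → e.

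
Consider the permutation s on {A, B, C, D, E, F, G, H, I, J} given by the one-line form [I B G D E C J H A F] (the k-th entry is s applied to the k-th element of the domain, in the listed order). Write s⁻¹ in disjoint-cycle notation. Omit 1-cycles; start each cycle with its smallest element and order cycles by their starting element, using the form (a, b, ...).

(A, I)(C, F, J, G)

First write s in disjoint cycles: (A, I)(C, G, J, F).
The inverse reverses every cycle; in canonical form, s⁻¹ = (A, I)(C, F, J, G).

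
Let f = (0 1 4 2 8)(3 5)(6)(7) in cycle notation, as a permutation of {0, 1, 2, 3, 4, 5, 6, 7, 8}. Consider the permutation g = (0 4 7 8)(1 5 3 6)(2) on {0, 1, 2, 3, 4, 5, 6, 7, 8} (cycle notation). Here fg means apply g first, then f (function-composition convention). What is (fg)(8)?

1

First apply g: g(8) = 0, then f(0) = 1. Thus (fg)(8) = 1.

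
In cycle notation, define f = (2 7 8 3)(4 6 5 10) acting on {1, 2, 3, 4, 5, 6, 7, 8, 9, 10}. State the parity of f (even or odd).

The cycle lengths are 4, 4, 1, 1.
A cycle is odd iff its length is even; f has 2 even-length cycles, so sgn(f) = (−1)^2 and f is even.

even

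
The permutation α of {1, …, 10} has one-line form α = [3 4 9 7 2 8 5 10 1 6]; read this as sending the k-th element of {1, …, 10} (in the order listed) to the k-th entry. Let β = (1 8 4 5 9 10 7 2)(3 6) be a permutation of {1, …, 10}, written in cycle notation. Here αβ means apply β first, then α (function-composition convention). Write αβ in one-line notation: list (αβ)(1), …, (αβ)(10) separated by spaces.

(αβ)(x) = α(β(x)). Computing each image: α(β(1)) = α(8) = 10, α(β(2)) = α(1) = 3, α(β(3)) = α(6) = 8, α(β(4)) = α(5) = 2, α(β(5)) = α(9) = 1, α(β(6)) = α(3) = 9, α(β(7)) = α(2) = 4, α(β(8)) = α(4) = 7, α(β(9)) = α(10) = 6, α(β(10)) = α(7) = 5.
Hence αβ = [10 3 8 2 1 9 4 7 6 5].

10 3 8 2 1 9 4 7 6 5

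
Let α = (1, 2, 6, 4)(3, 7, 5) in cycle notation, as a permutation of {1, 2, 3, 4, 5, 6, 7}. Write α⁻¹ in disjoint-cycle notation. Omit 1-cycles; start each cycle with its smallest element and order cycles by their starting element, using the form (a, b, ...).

(1, 4, 6, 2)(3, 5, 7)

The inverse reverses each cycle.
Reversing each cycle of α and rotating so the smallest element leads gives (1, 4, 6, 2)(3, 5, 7).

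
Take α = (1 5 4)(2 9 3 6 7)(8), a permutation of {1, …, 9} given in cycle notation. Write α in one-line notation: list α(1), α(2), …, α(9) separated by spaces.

5 9 6 1 4 7 2 8 3

Image by image: 1→5, 2→9, 3→6, 4→1, 5→4, 6→7, 7→2, 8→8, 9→3.
Listing these in domain order gives 5 9 6 1 4 7 2 8 3.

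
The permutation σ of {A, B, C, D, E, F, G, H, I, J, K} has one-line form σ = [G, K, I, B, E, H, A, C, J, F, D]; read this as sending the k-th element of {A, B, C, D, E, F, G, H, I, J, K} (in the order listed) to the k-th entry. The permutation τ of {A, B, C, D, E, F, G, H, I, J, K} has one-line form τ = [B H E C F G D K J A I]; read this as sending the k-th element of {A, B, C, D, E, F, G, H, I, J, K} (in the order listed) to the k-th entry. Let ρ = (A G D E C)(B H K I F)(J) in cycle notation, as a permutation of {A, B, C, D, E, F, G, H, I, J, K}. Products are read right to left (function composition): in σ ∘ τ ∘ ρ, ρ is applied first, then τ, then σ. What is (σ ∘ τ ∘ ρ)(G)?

I

(σ ∘ τ ∘ ρ)(G) = σ(τ(ρ(G))). ρ(G) = D, then τ(D) = C, then σ(C) = I, so the result is I.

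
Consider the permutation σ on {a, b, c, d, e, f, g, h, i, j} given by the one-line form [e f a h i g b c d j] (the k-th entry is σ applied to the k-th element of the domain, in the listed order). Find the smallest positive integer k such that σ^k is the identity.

The disjoint-cycle form of σ has cycle lengths 6, 3, 1.
Since disjoint cycles commute, ord(σ) = lcm(6, 3) = 6.

6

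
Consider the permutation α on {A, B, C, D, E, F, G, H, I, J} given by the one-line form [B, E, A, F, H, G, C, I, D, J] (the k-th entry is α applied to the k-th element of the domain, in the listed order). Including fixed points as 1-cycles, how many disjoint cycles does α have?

2

The cycle decomposition is (A, B, E, H, I, D, F, G, C)(J), which has 2 cycles (counting 1-cycles).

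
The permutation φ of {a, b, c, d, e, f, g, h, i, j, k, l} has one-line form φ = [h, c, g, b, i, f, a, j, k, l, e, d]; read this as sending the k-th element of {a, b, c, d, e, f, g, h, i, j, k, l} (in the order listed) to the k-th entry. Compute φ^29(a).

Tracing a → h → … returns to a after 8 steps, so a lies in an 8-cycle (a, h, j, l, d, b, c, g).
Since the cycle has length 8, φ^29 acts on it the same as φ^5 (29 mod 8 = 5).
Advancing 5 steps from a: a → h → j → l → d → b.

b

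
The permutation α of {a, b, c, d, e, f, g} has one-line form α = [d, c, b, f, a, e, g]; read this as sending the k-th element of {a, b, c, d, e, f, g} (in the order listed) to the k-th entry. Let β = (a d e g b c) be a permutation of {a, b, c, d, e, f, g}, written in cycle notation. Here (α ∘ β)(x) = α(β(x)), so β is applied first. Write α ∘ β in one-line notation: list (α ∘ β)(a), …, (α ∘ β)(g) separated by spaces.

For each element, apply β then α: a → d → f; b → c → b; c → a → d; d → e → a; e → g → g; f → f → e; g → b → c.
Collecting the images, α ∘ β = [f b d a g e c].

f b d a g e c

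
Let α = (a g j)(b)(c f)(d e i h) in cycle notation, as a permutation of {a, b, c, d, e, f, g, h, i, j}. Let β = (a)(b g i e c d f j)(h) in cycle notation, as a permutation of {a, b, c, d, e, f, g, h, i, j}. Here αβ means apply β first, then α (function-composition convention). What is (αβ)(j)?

b

β(j) = b, then α(b) = b; composing gives (αβ)(j) = b.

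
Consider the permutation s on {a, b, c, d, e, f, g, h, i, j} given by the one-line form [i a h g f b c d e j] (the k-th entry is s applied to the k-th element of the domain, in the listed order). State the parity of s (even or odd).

odd

In disjoint-cycle form the cycle lengths are 5, 4, 1.
A cycle is odd iff its length is even; s has 1 even-length cycle, so sgn(s) = (−1)^1 and s is odd.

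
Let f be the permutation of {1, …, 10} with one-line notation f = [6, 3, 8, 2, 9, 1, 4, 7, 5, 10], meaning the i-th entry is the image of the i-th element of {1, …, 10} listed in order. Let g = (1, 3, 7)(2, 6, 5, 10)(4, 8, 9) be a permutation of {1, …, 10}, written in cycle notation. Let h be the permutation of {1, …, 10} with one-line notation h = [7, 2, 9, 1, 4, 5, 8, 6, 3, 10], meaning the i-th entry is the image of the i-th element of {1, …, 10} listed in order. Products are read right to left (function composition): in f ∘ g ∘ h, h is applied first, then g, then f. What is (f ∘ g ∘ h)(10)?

3

Apply the permutations in order: h(10) = 10, then g(10) = 2, then f(2) = 3. So (f ∘ g ∘ h)(10) = 3.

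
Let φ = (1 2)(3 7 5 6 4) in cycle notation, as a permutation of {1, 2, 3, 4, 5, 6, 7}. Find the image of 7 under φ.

5

Within (3 7 5 6 4), 7 ↦ 5.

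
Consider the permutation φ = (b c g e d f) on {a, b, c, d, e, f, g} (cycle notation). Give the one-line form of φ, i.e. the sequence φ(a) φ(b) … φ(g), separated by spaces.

Each element maps to the next entry in its cycle (wrapping to the front): a↦a, b↦c, c↦g, d↦f, e↦d, f↦b, g↦e.
Listing these in domain order gives a c g f d b e.

a c g f d b e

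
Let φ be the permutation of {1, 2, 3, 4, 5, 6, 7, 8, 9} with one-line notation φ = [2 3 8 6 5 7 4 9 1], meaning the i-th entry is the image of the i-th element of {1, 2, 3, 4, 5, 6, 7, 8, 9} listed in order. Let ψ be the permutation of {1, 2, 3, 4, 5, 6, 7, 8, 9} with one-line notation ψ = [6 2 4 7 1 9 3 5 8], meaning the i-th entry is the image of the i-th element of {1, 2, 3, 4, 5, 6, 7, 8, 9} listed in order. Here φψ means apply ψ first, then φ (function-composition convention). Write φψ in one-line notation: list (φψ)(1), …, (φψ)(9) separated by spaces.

7 3 6 4 2 1 8 5 9

(φψ)(x) = φ(ψ(x)). Computing each image: φ(ψ(1)) = φ(6) = 7, φ(ψ(2)) = φ(2) = 3, φ(ψ(3)) = φ(4) = 6, φ(ψ(4)) = φ(7) = 4, φ(ψ(5)) = φ(1) = 2, φ(ψ(6)) = φ(9) = 1, φ(ψ(7)) = φ(3) = 8, φ(ψ(8)) = φ(5) = 5, φ(ψ(9)) = φ(8) = 9.
Hence φψ = [7 3 6 4 2 1 8 5 9].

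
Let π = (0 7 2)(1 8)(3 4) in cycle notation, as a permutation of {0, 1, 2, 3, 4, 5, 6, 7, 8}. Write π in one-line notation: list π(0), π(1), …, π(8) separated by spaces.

Reading each image from the cycles: 0→7, 1→8, 2→0, 3→4, 4→3, 5→5, 6→6, 7→2, 8→1.
Listing these in domain order gives 7 8 0 4 3 5 6 2 1.

7 8 0 4 3 5 6 2 1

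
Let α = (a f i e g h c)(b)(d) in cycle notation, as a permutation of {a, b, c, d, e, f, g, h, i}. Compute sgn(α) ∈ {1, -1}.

1

The cycle lengths are 7, 1, 1.
A cycle is odd iff its length is even; α has 0 even-length cycles, so sgn(α) = (−1)^0 and α is even.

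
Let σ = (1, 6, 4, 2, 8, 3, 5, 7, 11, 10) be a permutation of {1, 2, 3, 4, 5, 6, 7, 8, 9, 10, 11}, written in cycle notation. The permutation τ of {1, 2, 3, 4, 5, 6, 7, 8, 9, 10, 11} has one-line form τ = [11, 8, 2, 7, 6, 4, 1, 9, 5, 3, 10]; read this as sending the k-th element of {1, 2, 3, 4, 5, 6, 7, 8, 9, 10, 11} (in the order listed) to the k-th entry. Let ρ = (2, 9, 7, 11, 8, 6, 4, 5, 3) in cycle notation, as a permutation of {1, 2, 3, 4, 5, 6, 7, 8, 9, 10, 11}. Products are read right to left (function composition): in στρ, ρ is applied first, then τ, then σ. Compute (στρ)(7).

Apply the permutations in order: ρ(7) = 11, then τ(11) = 10, then σ(10) = 1. So (στρ)(7) = 1.

1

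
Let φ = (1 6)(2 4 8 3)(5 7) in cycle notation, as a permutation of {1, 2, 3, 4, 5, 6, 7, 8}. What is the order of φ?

The disjoint cycles have lengths 4, 2, 2.
The order is lcm(4, 2, 2) = 4.

4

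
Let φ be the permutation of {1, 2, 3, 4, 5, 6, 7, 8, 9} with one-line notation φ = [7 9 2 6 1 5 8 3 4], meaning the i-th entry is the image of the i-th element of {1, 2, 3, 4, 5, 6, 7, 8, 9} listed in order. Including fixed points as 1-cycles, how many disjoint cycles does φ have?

1

The cycle decomposition is (1, 7, 8, 3, 2, 9, 4, 6, 5), which has 1 cycle (counting 1-cycles).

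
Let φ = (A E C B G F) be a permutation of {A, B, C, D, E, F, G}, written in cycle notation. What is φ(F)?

Within (A E C B G F), F ↦ A.

A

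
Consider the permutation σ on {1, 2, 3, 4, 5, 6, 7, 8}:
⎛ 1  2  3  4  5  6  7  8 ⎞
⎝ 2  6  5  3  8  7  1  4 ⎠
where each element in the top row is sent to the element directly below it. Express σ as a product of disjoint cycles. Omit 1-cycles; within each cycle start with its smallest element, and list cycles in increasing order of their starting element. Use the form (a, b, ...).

Iterating σ from 1 gives 1 → 2 → 6 → 7 → 1; that is the 4-cycle (1, 2, 6, 7).
Continuing from each remaining unvisited element yields (1, 2, 6, 7)(3, 5, 8, 4).

(1, 2, 6, 7)(3, 5, 8, 4)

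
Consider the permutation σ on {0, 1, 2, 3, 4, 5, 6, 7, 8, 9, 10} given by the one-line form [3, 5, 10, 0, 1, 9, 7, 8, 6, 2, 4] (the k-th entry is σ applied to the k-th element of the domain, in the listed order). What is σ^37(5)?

Tracing 5 → 9 → … returns to 5 after 6 steps, so 5 lies in a 6-cycle (1, 5, 9, 2, 10, 4).
Powers repeat with period 6 on this cycle, and 37 mod 6 = 1, so σ^37(5) = σ^1(5).
Advancing 1 step from 5: 5 → 9.

9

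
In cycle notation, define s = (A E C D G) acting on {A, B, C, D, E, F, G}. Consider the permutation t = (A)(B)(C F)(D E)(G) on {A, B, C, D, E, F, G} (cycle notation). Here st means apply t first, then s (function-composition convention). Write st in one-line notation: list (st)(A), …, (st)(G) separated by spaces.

E B F C G D A

For each element, apply t then s: A → A → E; B → B → B; C → F → F; D → E → C; E → D → G; F → C → D; G → G → A.
So st in one-line form is E B F C G D A.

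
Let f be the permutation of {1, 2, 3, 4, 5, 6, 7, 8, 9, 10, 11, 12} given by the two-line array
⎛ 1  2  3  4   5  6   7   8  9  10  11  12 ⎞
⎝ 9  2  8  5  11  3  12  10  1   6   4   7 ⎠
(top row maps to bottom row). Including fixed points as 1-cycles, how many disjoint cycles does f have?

The cycle decomposition is (1 9)(2)(3 8 10 6)(4 5 11)(7 12), which has 5 cycles (counting 1-cycles).

5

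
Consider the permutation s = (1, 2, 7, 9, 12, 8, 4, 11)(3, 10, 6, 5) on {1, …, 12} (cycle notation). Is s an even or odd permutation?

The cycle lengths are 8, 4.
A cycle of length ℓ contributes ℓ−1 transpositions, so s is a product of 7 + 3 = 10 transpositions — even.

even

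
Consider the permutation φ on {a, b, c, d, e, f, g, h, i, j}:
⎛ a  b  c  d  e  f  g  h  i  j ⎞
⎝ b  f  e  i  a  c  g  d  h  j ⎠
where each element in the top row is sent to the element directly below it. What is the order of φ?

Decomposing into disjoint cycles gives cycle lengths 5, 3, 1, 1.
Since disjoint cycles commute, ord(φ) = lcm(5, 3) = 15.

15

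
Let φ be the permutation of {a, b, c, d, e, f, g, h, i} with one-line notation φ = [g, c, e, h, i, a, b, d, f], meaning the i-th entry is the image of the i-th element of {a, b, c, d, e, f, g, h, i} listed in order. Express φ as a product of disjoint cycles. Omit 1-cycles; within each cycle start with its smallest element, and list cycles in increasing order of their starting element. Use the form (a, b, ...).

From a: a → g → b → c → e → i → f → a, closing the cycle (a, g, b, c, e, i, f).
Repeating from the next unused element and collecting all non-trivial cycles gives (a, g, b, c, e, i, f)(d, h).

(a, g, b, c, e, i, f)(d, h)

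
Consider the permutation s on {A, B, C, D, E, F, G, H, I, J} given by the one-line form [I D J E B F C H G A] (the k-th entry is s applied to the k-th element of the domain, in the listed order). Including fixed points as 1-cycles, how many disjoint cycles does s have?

The cycle decomposition is (A, I, G, C, J)(B, D, E)(F)(H), which has 4 cycles (counting 1-cycles).

4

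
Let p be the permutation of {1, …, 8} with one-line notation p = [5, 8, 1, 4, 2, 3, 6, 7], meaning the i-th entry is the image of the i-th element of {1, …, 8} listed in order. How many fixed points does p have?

1

The fixed points (elements with p(x) = x) are {4}, so there is 1.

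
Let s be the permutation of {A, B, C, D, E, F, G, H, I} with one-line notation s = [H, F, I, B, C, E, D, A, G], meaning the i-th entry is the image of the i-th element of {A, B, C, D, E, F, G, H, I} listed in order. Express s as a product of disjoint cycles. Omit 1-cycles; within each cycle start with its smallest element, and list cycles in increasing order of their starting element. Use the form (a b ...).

Iterating s from A gives A → H → A; that is the 2-cycle (A H).
Repeating from the next unused element and collecting all non-trivial cycles gives (A H)(B F E C I G D).

(A H)(B F E C I G D)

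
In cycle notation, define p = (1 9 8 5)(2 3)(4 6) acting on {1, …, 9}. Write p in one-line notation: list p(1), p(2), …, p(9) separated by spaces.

Image by image: 1↦9, 2↦3, 3↦2, 4↦6, 5↦1, 6↦4, 7↦7, 8↦5, 9↦8.
So the one-line form is 9 3 2 6 1 4 7 5 8.

9 3 2 6 1 4 7 5 8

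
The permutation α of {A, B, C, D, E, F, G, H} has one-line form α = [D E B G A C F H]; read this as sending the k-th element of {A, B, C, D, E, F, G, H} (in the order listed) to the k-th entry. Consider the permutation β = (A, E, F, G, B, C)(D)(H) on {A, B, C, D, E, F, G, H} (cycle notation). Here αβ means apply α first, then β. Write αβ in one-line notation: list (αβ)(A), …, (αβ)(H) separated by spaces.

D F C B E A G H

Chase each element through α then β: A → D → D; B → E → F; C → B → C; D → G → B; E → A → E; F → C → A; G → F → G; H → H → H.
So αβ in one-line form is D F C B E A G H.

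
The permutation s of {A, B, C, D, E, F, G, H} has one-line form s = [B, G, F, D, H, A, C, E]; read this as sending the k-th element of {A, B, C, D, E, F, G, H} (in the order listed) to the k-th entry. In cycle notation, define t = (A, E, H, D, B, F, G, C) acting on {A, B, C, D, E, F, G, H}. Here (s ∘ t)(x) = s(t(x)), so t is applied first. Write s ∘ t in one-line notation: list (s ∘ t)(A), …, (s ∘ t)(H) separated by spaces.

For each element, apply t then s: A → E → H; B → F → A; C → A → B; D → B → G; E → H → E; F → G → C; G → C → F; H → D → D.
Collecting the images, s ∘ t = [H A B G E C F D].

H A B G E C F D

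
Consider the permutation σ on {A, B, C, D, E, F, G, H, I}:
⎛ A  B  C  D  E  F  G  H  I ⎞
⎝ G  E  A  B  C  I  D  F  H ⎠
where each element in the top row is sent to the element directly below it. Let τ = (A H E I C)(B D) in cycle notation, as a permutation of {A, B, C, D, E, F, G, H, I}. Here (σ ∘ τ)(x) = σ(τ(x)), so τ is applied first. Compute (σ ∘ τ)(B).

(σ ∘ τ)(B) = σ(τ(B)). τ(B) = D, then σ(D) = B. So (σ ∘ τ)(B) = B.

B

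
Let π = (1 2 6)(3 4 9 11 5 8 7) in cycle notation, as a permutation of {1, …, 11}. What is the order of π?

The cycle type of π is (7, 3, 1).
The order of π is the least common multiple of its cycle lengths: lcm(7, 3) = 21.

21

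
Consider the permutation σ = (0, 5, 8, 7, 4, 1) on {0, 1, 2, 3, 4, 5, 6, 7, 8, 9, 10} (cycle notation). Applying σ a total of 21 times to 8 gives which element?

1

8 lies in the 6-cycle (0, 5, 8, 7, 4, 1).
Powers repeat with period 6 on this cycle, and 21 mod 6 = 3, so σ^21(8) = σ^3(8).
Advancing 3 steps from 8: 8 → 7 → 4 → 1.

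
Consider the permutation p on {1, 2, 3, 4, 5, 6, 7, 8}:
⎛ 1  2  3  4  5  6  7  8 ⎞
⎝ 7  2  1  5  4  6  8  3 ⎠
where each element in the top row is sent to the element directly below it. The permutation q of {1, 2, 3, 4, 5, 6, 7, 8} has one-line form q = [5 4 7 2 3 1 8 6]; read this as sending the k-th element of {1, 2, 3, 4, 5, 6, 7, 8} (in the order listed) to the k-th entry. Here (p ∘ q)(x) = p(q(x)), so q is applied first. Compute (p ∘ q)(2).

5

First apply q: q(2) = 4, then p(4) = 5. Thus (p ∘ q)(2) = 5.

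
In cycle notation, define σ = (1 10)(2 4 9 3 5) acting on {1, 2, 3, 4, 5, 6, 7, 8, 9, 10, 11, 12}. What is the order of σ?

10

The disjoint cycles have lengths 5, 2, 1, 1, 1, 1, 1.
Since disjoint cycles commute, ord(σ) = lcm(5, 2) = 10.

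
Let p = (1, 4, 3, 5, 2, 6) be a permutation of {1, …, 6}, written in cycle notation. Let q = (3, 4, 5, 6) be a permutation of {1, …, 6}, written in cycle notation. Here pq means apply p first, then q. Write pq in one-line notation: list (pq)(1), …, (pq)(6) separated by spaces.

5 3 6 4 2 1

(pq)(x) = q(p(x)). Computing each image: q(p(1)) = q(4) = 5, q(p(2)) = q(6) = 3, q(p(3)) = q(5) = 6, q(p(4)) = q(3) = 4, q(p(5)) = q(2) = 2, q(p(6)) = q(1) = 1.
Hence pq = [5 3 6 4 2 1].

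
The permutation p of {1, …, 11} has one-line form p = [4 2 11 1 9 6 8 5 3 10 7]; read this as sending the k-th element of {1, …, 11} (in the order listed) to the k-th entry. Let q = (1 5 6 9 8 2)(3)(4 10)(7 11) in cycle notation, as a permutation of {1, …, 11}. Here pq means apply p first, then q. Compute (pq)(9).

3

(pq)(9) = q(p(9)). p(9) = 3, then q(3) = 3. So (pq)(9) = 3.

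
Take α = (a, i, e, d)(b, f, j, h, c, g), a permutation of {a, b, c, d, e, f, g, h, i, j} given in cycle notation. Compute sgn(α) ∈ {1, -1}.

1

The cycle lengths are 6, 4.
A cycle of length ℓ contributes ℓ−1 transpositions, so α is a product of 5 + 3 = 8 transpositions — even.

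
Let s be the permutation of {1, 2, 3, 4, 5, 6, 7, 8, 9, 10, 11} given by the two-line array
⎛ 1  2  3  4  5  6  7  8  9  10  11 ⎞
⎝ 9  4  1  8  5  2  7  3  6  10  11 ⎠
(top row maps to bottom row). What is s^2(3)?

9

Tracing 3 → 1 → … returns to 3 after 7 steps, so 3 lies in a 7-cycle (1, 9, 6, 2, 4, 8, 3).
Stepping 2 places around the cycle: 3 → 1 → 9.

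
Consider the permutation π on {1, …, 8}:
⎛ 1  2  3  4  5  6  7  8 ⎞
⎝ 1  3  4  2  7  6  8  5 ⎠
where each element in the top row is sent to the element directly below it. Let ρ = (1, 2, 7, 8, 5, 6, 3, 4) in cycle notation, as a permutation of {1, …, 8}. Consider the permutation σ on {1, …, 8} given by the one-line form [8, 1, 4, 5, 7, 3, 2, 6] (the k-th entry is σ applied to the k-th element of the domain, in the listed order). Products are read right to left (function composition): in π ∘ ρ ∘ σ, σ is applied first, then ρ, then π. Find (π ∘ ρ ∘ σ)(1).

7

Chase 1: σ(1) = 8; ρ(8) = 5; π(5) = 7. Hence (π ∘ ρ ∘ σ)(1) = 7.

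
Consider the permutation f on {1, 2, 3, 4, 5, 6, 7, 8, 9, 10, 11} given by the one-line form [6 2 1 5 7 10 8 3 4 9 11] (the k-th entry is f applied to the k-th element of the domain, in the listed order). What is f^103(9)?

8

Tracing 9 → 4 → … returns to 9 after 9 steps, so 9 lies in a 9-cycle (1 6 10 9 4 5 7 8 3).
Since the cycle has length 9, f^103 acts on it the same as f^4 (103 mod 9 = 4).
Advancing 4 steps from 9: 9 → 4 → 5 → 7 → 8.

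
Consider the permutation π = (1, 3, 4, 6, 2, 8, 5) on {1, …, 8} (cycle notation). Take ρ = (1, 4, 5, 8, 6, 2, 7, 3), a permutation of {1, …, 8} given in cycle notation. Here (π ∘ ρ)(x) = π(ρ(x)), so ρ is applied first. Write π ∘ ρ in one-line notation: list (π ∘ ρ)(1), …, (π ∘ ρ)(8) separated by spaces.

6 7 3 1 5 8 4 2

For each element, apply ρ then π: 1 → 4 → 6; 2 → 7 → 7; 3 → 1 → 3; 4 → 5 → 1; 5 → 8 → 5; 6 → 2 → 8; 7 → 3 → 4; 8 → 6 → 2.
Collecting the images, π ∘ ρ = [6 7 3 1 5 8 4 2].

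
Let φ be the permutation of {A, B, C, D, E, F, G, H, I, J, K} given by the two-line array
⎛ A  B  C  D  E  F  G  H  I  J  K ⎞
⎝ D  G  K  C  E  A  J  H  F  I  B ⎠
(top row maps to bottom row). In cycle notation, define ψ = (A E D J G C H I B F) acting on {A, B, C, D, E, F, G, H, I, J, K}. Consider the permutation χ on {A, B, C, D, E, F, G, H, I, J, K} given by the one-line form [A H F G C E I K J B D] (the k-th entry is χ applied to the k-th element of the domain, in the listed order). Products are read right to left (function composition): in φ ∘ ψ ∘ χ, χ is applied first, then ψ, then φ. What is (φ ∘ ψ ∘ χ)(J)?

(φ ∘ ψ ∘ χ)(J) = φ(ψ(χ(J))). χ(J) = B, then ψ(B) = F, then φ(F) = A, so the result is A.

A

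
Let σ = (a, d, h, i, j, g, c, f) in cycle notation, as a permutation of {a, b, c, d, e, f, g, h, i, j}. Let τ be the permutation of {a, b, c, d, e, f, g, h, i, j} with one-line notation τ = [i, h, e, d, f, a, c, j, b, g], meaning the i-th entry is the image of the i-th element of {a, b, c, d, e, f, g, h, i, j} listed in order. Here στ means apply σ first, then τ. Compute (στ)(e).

f

σ(e) = e, then τ(e) = f; composing gives (στ)(e) = f.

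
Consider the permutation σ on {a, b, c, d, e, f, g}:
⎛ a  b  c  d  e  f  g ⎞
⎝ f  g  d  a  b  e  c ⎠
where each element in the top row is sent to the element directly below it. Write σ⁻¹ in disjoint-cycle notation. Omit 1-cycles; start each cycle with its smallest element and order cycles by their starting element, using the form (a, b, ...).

First write σ in disjoint cycles: (a, f, e, b, g, c, d).
The inverse reverses every cycle; in canonical form, σ⁻¹ = (a, d, c, g, b, e, f).

(a, d, c, g, b, e, f)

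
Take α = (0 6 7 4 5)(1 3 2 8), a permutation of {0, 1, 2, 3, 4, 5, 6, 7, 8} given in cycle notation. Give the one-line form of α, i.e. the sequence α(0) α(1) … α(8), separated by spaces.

6 3 8 2 5 0 7 4 1

Image by image: 0→6, 1→3, 2→8, 3→2, 4→5, 5→0, 6→7, 7→4, 8→1.
Listing these in domain order gives 6 3 8 2 5 0 7 4 1.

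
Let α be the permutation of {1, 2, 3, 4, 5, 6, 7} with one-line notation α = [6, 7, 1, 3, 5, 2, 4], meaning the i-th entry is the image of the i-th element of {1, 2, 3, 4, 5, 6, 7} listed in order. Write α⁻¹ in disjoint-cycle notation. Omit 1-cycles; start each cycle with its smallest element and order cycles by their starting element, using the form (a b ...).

First write α in disjoint cycles: (1 6 2 7 4 3).
The inverse reverses every cycle; in canonical form, α⁻¹ = (1 3 4 7 2 6).

(1 3 4 7 2 6)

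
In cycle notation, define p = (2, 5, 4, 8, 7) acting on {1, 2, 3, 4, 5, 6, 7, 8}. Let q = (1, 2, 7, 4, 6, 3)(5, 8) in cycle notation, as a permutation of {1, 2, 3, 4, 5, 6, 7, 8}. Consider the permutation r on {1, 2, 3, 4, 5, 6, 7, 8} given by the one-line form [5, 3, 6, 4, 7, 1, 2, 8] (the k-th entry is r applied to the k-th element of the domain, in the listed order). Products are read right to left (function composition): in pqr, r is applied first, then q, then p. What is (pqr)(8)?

4

Chase 8: r(8) = 8; q(8) = 5; p(5) = 4. Hence (pqr)(8) = 4.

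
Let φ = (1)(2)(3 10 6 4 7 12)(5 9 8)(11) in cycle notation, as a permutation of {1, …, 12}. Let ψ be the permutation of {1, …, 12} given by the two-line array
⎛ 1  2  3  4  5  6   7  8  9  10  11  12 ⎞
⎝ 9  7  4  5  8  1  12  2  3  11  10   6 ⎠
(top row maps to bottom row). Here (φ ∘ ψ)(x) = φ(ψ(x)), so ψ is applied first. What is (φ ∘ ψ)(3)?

7

First apply ψ: ψ(3) = 4, then φ(4) = 7. Thus (φ ∘ ψ)(3) = 7.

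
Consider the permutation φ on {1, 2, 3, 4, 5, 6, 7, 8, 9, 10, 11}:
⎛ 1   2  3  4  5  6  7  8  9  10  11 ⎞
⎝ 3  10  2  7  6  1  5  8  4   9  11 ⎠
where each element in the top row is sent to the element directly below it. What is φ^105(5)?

Tracing 5 → 6 → … returns to 5 after 9 steps, so 5 lies in a 9-cycle (1 3 2 10 9 4 7 5 6).
On a 9-cycle, φ^9 is the identity, so φ^105 = φ^6 there (105 ≡ 6 mod 9).
Stepping 6 places around the cycle: 5 → 6 → 1 → 3 → 2 → 10 → 9.

9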